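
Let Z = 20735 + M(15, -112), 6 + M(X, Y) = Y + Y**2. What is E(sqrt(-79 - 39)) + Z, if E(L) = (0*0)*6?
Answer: 33161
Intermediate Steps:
M(X, Y) = -6 + Y + Y**2 (M(X, Y) = -6 + (Y + Y**2) = -6 + Y + Y**2)
Z = 33161 (Z = 20735 + (-6 - 112 + (-112)**2) = 20735 + (-6 - 112 + 12544) = 20735 + 12426 = 33161)
E(L) = 0 (E(L) = 0*6 = 0)
E(sqrt(-79 - 39)) + Z = 0 + 33161 = 33161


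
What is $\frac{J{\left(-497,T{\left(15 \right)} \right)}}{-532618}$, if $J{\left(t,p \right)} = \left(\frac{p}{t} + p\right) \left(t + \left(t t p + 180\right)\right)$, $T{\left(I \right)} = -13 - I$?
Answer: $- \frac{6861236448}{18907939} \approx -362.88$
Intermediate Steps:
$J{\left(t,p \right)} = \left(p + \frac{p}{t}\right) \left(180 + t + p t^{2}\right)$ ($J{\left(t,p \right)} = \left(p + \frac{p}{t}\right) \left(t + \left(t^{2} p + 180\right)\right) = \left(p + \frac{p}{t}\right) \left(t + \left(p t^{2} + 180\right)\right) = \left(p + \frac{p}{t}\right) \left(t + \left(180 + p t^{2}\right)\right) = \left(p + \frac{p}{t}\right) \left(180 + t + p t^{2}\right)$)
$\frac{J{\left(-497,T{\left(15 \right)} \right)}}{-532618} = \frac{\left(-13 - 15\right) \frac{1}{-497} \left(180 - 497 \left(181 - 497 + \left(-13 - 15\right) \left(-497\right) + \left(-13 - 15\right) \left(-497\right)^{2}\right)\right)}{-532618} = \left(-13 - 15\right) \left(- \frac{1}{497}\right) \left(180 - 497 \left(181 - 497 + \left(-13 - 15\right) \left(-497\right) + \left(-13 - 15\right) 247009\right)\right) \left(- \frac{1}{532618}\right) = \left(-28\right) \left(- \frac{1}{497}\right) \left(180 - 497 \left(181 - 497 - -13916 - 6916252\right)\right) \left(- \frac{1}{532618}\right) = \left(-28\right) \left(- \frac{1}{497}\right) \left(180 - 497 \left(181 - 497 + 13916 - 6916252\right)\right) \left(- \frac{1}{532618}\right) = \left(-28\right) \left(- \frac{1}{497}\right) \left(180 - -3430618044\right) \left(- \frac{1}{532618}\right) = \left(-28\right) \left(- \frac{1}{497}\right) \left(180 + 3430618044\right) \left(- \frac{1}{532618}\right) = \left(-28\right) \left(- \frac{1}{497}\right) 3430618224 \left(- \frac{1}{532618}\right) = \frac{13722472896}{71} \left(- \frac{1}{532618}\right) = - \frac{6861236448}{18907939}$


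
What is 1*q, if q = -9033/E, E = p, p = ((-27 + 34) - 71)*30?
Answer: 3011/640 ≈ 4.7047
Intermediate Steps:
p = -1920 (p = (7 - 71)*30 = -64*30 = -1920)
E = -1920
q = 3011/640 (q = -9033/(-1920) = -9033*(-1/1920) = 3011/640 ≈ 4.7047)
1*q = 1*(3011/640) = 3011/640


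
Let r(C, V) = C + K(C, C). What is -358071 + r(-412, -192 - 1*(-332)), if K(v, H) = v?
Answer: -358895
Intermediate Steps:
r(C, V) = 2*C (r(C, V) = C + C = 2*C)
-358071 + r(-412, -192 - 1*(-332)) = -358071 + 2*(-412) = -358071 - 824 = -358895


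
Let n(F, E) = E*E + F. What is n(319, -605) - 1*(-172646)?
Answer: 538990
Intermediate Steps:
n(F, E) = F + E² (n(F, E) = E² + F = F + E²)
n(319, -605) - 1*(-172646) = (319 + (-605)²) - 1*(-172646) = (319 + 366025) + 172646 = 366344 + 172646 = 538990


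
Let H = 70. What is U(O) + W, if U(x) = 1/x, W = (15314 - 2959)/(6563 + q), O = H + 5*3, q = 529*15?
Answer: 1064673/1232330 ≈ 0.86395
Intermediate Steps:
q = 7935
O = 85 (O = 70 + 5*3 = 70 + 15 = 85)
W = 12355/14498 (W = (15314 - 2959)/(6563 + 7935) = 12355/14498 ≈ 0.85219)
U(O) + W = 1/85 + 12355/14498 = 1064673/1232330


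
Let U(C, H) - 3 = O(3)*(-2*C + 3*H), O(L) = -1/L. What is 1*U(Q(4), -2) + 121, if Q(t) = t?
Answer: 386/3 ≈ 128.67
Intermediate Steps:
U(C, H) = 3 - H + 2*C/3 (U(C, H) = 3 + (-1/3)*(-2*C + 3*H) = 3 + (-1*⅓)*(-2*C + 3*H) = 3 - (-2*C + 3*H)/3 = 3 + (-H + 2*C/3) = 3 - H + 2*C/3)
1*U(Q(4), -2) + 121 = 1*(3 - 1*(-2) + (⅔)*4) + 121 = 1*(3 + 2 + 8/3) + 121 = 1*(23/3) + 121 = 23/3 + 121 = 386/3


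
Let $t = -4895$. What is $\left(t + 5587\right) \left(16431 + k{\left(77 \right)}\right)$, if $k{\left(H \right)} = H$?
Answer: $11423536$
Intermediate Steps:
$\left(t + 5587\right) \left(16431 + k{\left(77 \right)}\right) = \left(-4895 + 5587\right) \left(16431 + 77\right) = 692 \cdot 16508 = 11423536$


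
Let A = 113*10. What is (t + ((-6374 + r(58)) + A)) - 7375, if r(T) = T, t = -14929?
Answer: -27490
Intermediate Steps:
A = 1130
(t + ((-6374 + r(58)) + A)) - 7375 = (-14929 + ((-6374 + 58) + 1130)) - 7375 = (-14929 + (-6316 + 1130)) - 7375 = (-14929 - 5186) - 7375 = -20115 - 7375 = -27490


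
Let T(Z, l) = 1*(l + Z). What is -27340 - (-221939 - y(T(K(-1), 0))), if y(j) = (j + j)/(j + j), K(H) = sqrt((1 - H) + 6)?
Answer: 194600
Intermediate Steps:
K(H) = sqrt(7 - H)
T(Z, l) = Z + l (T(Z, l) = 1*(Z + l) = Z + l)
y(j) = 1 (y(j) = (2*j)/((2*j)) = (2*j)*(1/(2*j)) = 1)
-27340 - (-221939 - y(T(K(-1), 0))) = -27340 - (-221939 - 1*1) = -27340 - (-221939 - 1) = -27340 - 1*(-221940) = -27340 + 221940 = 194600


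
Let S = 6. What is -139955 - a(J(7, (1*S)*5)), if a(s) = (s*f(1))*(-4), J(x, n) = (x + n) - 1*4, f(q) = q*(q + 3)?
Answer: -139427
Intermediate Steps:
f(q) = q*(3 + q)
J(x, n) = -4 + n + x (J(x, n) = (n + x) - 4 = -4 + n + x)
a(s) = -16*s (a(s) = (s*(1*(3 + 1)))*(-4) = (s*(1*4))*(-4) = (s*4)*(-4) = (4*s)*(-4) = -16*s)
-139955 - a(J(7, (1*S)*5)) = -139955 - (-16)*(-4 + (1*6)*5 + 7) = -139955 - (-16)*(-4 + 6*5 + 7) = -139955 - (-16)*(-4 + 30 + 7) = -139955 - (-16)*33 = -139955 - 1*(-528) = -139955 + 528 = -139427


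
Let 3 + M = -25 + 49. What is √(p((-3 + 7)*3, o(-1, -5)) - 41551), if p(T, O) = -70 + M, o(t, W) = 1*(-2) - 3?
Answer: 40*I*√26 ≈ 203.96*I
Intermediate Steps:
M = 21 (M = -3 + (-25 + 49) = -3 + 24 = 21)
o(t, W) = -5 (o(t, W) = -2 - 3 = -5)
p(T, O) = -49 (p(T, O) = -70 + 21 = -49)
√(p((-3 + 7)*3, o(-1, -5)) - 41551) = √(-49 - 41551) = √(-41600) = 40*I*√26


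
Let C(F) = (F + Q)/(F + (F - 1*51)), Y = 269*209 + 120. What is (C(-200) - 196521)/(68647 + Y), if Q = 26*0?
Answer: -88630771/56369588 ≈ -1.5723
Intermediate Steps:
Q = 0
Y = 56341 (Y = 56221 + 120 = 56341)
C(F) = F/(-51 + 2*F) (C(F) = (F + 0)/(F + (F - 1*51)) = F/(F + (F - 51)) = F/(F + (-51 + F)) = F/(-51 + 2*F))
(C(-200) - 196521)/(68647 + Y) = (-200/(-51 + 2*(-200)) - 196521)/(68647 + 56341) = (-200/(-51 - 400) - 196521)/124988 = (-200/(-451) - 196521)*(1/124988) = (-200*(-1/451) - 196521)*(1/124988) = (200/451 - 196521)*(1/124988) = -88630771/451*1/124988 = -88630771/56369588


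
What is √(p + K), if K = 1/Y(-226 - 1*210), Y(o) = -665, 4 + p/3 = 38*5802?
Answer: √292494689935/665 ≈ 813.27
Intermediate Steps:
p = 661416 (p = -12 + 3*(38*5802) = -12 + 3*220476 = -12 + 661428 = 661416)
K = -1/665 (K = 1/(-665) = -1/665 ≈ -0.0015038)
√(p + K) = √(661416 - 1/665) = √(439841639/665) = √292494689935/665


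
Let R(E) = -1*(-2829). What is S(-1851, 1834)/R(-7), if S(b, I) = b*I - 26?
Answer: -3394760/2829 ≈ -1200.0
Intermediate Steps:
R(E) = 2829
S(b, I) = -26 + I*b (S(b, I) = I*b - 26 = -26 + I*b)
S(-1851, 1834)/R(-7) = (-26 + 1834*(-1851))/2829 = (-26 - 3394734)*(1/2829) = -3394760*1/2829 = -3394760/2829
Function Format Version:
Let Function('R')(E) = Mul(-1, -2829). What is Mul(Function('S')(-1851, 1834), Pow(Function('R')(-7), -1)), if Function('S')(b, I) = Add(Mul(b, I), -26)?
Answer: Rational(-3394760, 2829) ≈ -1200.0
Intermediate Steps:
Function('R')(E) = 2829
Function('S')(b, I) = Add(-26, Mul(I, b)) (Function('S')(b, I) = Add(Mul(I, b), -26) = Add(-26, Mul(I, b)))
Mul(Function('S')(-1851, 1834), Pow(Function('R')(-7), -1)) = Mul(Add(-26, Mul(1834, -1851)), Pow(2829, -1)) = Mul(Add(-26, -3394734), Rational(1, 2829)) = Mul(-3394760, Rational(1, 2829)) = Rational(-3394760, 2829)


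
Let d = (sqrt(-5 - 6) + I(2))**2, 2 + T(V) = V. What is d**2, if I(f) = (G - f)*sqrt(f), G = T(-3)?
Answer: 3257 - 2436*I*sqrt(22) ≈ 3257.0 - 11426.0*I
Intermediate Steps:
T(V) = -2 + V
G = -5 (G = -2 - 3 = -5)
I(f) = sqrt(f)*(-5 - f) (I(f) = (-5 - f)*sqrt(f) = sqrt(f)*(-5 - f))
d = (-7*sqrt(2) + I*sqrt(11))**2 (d = (sqrt(-5 - 6) + sqrt(2)*(-5 - 1*2))**2 = (sqrt(-11) + sqrt(2)*(-5 - 2))**2 = (I*sqrt(11) + sqrt(2)*(-7))**2 = (I*sqrt(11) - 7*sqrt(2))**2 = (-7*sqrt(2) + I*sqrt(11))**2 ≈ 87.0 - 65.666*I)
d**2 = (87 - 14*I*sqrt(22))**2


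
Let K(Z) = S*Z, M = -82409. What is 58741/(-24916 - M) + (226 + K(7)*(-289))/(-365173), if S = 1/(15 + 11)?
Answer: 557494786489/545867173514 ≈ 1.0213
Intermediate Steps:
S = 1/26 ≈ 0.038462
K(Z) = Z/26
58741/(-24916 - M) + (226 + K(7)*(-289))/(-365173) = 58741/(-24916 - 1*(-82409)) + (226 + ((1/26)*7)*(-289))/(-365173) = 58741/(-24916 + 82409) + (226 + (7/26)*(-289))*(-1/365173) = 58741/57493 + (226 - 2023/26)*(-1/365173) = 58741*(1/57493) + (3853/26)*(-1/365173) = 58741/57493 - 3853/9494498 = 557494786489/545867173514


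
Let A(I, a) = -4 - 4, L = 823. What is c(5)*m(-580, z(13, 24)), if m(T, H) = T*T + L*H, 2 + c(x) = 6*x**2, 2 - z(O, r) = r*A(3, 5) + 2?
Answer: 73173568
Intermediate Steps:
A(I, a) = -8
z(O, r) = 8*r (z(O, r) = 2 - (r*(-8) + 2) = 2 - (-8*r + 2) = 2 - (2 - 8*r) = 2 + (-2 + 8*r) = 8*r)
c(x) = -2 + 6*x**2
m(T, H) = T**2 + 823*H (m(T, H) = T*T + 823*H = T**2 + 823*H)
c(5)*m(-580, z(13, 24)) = (-2 + 6*5**2)*((-580)**2 + 823*(8*24)) = (-2 + 6*25)*(336400 + 823*192) = (-2 + 150)*(336400 + 158016) = 148*494416 = 73173568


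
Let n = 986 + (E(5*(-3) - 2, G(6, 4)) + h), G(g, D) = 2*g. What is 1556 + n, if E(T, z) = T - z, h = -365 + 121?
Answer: 2269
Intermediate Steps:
h = -244
n = 713 (n = 986 + (((5*(-3) - 2) - 2*6) - 244) = 986 + (((-15 - 2) - 1*12) - 244) = 986 + ((-17 - 12) - 244) = 986 + (-29 - 244) = 986 - 273 = 713)
1556 + n = 1556 + 713 = 2269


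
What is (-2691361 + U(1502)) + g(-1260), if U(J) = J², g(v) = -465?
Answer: -435822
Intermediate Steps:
(-2691361 + U(1502)) + g(-1260) = (-2691361 + 1502²) - 465 = (-2691361 + 2256004) - 465 = -435357 - 465 = -435822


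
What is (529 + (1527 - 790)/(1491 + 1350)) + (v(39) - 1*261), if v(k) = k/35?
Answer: 26785174/99435 ≈ 269.37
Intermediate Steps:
v(k) = k/35 (v(k) = k*(1/35) = k/35)
(529 + (1527 - 790)/(1491 + 1350)) + (v(39) - 1*261) = (529 + (1527 - 790)/(1491 + 1350)) + ((1/35)*39 - 1*261) = (529 + 737/2841) + (39/35 - 261) = (529 + 737*(1/2841)) - 9096/35 = (529 + 737/2841) - 9096/35 = 1503626/2841 - 9096/35 = 26785174/99435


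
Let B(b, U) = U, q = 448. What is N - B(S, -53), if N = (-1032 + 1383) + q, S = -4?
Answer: 852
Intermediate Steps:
N = 799 (N = (-1032 + 1383) + 448 = 351 + 448 = 799)
N - B(S, -53) = 799 - 1*(-53) = 799 + 53 = 852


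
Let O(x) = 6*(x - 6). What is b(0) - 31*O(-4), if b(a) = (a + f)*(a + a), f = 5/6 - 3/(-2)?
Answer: 1860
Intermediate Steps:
f = 7/3 (f = 5*(⅙) - 3*(-½) = ⅚ + 3/2 = 7/3 ≈ 2.3333)
b(a) = 2*a*(7/3 + a) (b(a) = (a + 7/3)*(a + a) = (7/3 + a)*(2*a) = 2*a*(7/3 + a))
O(x) = -36 + 6*x (O(x) = 6*(-6 + x) = -36 + 6*x)
b(0) - 31*O(-4) = (⅔)*0*(7 + 3*0) - 31*(-36 + 6*(-4)) = (⅔)*0*(7 + 0) - 31*(-36 - 24) = (⅔)*0*7 - 31*(-60) = 0 + 1860 = 1860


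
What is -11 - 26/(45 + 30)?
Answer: -851/75 ≈ -11.347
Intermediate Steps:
-11 - 26/(45 + 30) = -11 - 26/75 = -851/75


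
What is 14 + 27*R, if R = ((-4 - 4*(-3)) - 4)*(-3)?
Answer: -310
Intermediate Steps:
R = -12 (R = ((-4 + 12) - 4)*(-3) = (8 - 4)*(-3) = 4*(-3) = -12)
14 + 27*R = 14 + 27*(-12) = 14 - 324 = -310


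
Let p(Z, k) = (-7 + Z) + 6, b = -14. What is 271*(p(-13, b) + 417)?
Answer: 109213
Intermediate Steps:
p(Z, k) = -1 + Z
271*(p(-13, b) + 417) = 271*((-1 - 13) + 417) = 271*(-14 + 417) = 271*403 = 109213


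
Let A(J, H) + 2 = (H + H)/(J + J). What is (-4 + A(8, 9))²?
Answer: 1521/64 ≈ 23.766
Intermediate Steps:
A(J, H) = -2 + H/J (A(J, H) = -2 + (H + H)/(J + J) = -2 + (2*H)/((2*J)) = -2 + (2*H)*(1/(2*J)) = -2 + H/J)
(-4 + A(8, 9))² = (-4 + (-2 + 9/8))² = (-4 - 7/8)² = (-39/8)² = 1521/64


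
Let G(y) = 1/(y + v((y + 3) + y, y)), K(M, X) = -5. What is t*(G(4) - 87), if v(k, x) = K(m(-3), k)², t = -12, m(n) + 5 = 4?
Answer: 30264/29 ≈ 1043.6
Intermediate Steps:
m(n) = -1 (m(n) = -5 + 4 = -1)
v(k, x) = 25 (v(k, x) = (-5)² = 25)
G(y) = 1/(25 + y) (G(y) = 1/(y + 25) = 1/(25 + y))
t*(G(4) - 87) = -12*(1/(25 + 4) - 87) = -12*(1/29 - 87) = -12*(-2522/29) = 30264/29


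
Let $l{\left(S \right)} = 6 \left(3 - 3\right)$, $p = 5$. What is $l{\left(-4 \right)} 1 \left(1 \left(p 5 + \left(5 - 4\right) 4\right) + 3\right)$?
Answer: $0$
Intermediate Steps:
$l{\left(S \right)} = 0$ ($l{\left(S \right)} = 6 \cdot 0 = 0$)
$l{\left(-4 \right)} 1 \left(1 \left(p 5 + \left(5 - 4\right) 4\right) + 3\right) = 0 \cdot 1 \left(1 \left(5 \cdot 5 + \left(5 - 4\right) 4\right) + 3\right) = 0 \left(1 \left(25 + 1 \cdot 4\right) + 3\right) = 0 \left(1 \left(25 + 4\right) + 3\right) = 0 \left(1 \cdot 29 + 3\right) = 0 \left(29 + 3\right) = 0 \cdot 32 = 0$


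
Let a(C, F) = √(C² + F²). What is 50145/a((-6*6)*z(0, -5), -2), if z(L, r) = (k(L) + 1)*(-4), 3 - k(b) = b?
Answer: 10029*√82945/33178 ≈ 87.057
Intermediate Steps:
k(b) = 3 - b
z(L, r) = -16 + 4*L (z(L, r) = ((3 - L) + 1)*(-4) = (4 - L)*(-4) = -16 + 4*L)
50145/a((-6*6)*z(0, -5), -2) = 50145/(√(((-6*6)*(-16 + 4*0))² + (-2)²)) = 50145/(√((-36*(-16 + 0))² + 4)) = 50145/(√((-36*(-16))² + 4)) = 50145/(√(576² + 4)) = 50145/(√(331776 + 4)) = 50145/(√331780) = 50145/((2*√82945)) = 50145*(√82945/165890) = 10029*√82945/33178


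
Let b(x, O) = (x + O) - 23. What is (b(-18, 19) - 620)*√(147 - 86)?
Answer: -642*√61 ≈ -5014.2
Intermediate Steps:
b(x, O) = -23 + O + x (b(x, O) = (O + x) - 23 = -23 + O + x)
(b(-18, 19) - 620)*√(147 - 86) = ((-23 + 19 - 18) - 620)*√(147 - 86) = (-22 - 620)*√61 = -642*√61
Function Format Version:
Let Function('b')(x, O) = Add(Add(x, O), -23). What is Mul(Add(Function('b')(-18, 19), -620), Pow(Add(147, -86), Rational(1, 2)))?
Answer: Mul(-642, Pow(61, Rational(1, 2))) ≈ -5014.2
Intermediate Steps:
Function('b')(x, O) = Add(-23, O, x) (Function('b')(x, O) = Add(Add(O, x), -23) = Add(-23, O, x))
Mul(Add(Function('b')(-18, 19), -620), Pow(Add(147, -86), Rational(1, 2))) = Mul(Add(Add(-23, 19, -18), -620), Pow(Add(147, -86), Rational(1, 2))) = Mul(Add(-22, -620), Pow(61, Rational(1, 2))) = Mul(-642, Pow(61, Rational(1, 2)))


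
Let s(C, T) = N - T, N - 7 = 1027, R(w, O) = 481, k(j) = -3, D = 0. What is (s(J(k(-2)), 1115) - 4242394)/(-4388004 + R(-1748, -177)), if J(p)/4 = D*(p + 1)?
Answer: 4242475/4387523 ≈ 0.96694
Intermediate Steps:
N = 1034 (N = 7 + 1027 = 1034)
J(p) = 0 (J(p) = 4*(0*(p + 1)) = 4*(0*(1 + p)) = 4*0 = 0)
s(C, T) = 1034 - T
(s(J(k(-2)), 1115) - 4242394)/(-4388004 + R(-1748, -177)) = ((1034 - 1*1115) - 4242394)/(-4388004 + 481) = ((1034 - 1115) - 4242394)/(-4387523) = (-81 - 4242394)*(-1/4387523) = -4242475*(-1/4387523) = 4242475/4387523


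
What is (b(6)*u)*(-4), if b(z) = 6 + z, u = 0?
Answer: 0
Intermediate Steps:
(b(6)*u)*(-4) = ((6 + 6)*0)*(-4) = (12*0)*(-4) = 0*(-4) = 0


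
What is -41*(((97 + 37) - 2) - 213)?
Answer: 3321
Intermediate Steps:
-41*(((97 + 37) - 2) - 213) = -41*((134 - 2) - 213) = -41*(132 - 213) = -41*(-81) = 3321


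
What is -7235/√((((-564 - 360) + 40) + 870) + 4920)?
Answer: -7235*√4906/4906 ≈ -103.29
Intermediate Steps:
-7235/√((((-564 - 360) + 40) + 870) + 4920) = -7235/√(((-924 + 40) + 870) + 4920) = -7235/√((-884 + 870) + 4920) = -7235/√(-14 + 4920) = -7235*√4906/4906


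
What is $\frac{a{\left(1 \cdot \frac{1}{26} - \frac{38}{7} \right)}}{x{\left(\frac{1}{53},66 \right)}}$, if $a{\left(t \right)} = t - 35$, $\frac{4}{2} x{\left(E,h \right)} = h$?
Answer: $- \frac{7351}{6006} \approx -1.2239$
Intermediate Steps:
$x{\left(E,h \right)} = \frac{h}{2}$
$a{\left(t \right)} = -35 + t$
$\frac{a{\left(1 \cdot \frac{1}{26} - \frac{38}{7} \right)}}{x{\left(\frac{1}{53},66 \right)}} = \frac{-35 + \left(1 \cdot \frac{1}{26} - \frac{38}{7}\right)}{\frac{1}{2} \cdot 66} = \frac{-35 + \left(1 \cdot \frac{1}{26} - \frac{38}{7}\right)}{33} = \left(-35 + \left(\frac{1}{26} - \frac{38}{7}\right)\right) \frac{1}{33} = \left(-35 - \frac{981}{182}\right) \frac{1}{33} = \left(- \frac{7351}{182}\right) \frac{1}{33} = - \frac{7351}{6006}$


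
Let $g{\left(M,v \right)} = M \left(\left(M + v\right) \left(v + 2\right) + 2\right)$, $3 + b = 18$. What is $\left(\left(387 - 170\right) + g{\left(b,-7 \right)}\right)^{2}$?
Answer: $124609$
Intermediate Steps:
$b = 15$ ($b = -3 + 18 = 15$)
$g{\left(M,v \right)} = M \left(2 + \left(2 + v\right) \left(M + v\right)\right)$ ($g{\left(M,v \right)} = M \left(\left(M + v\right) \left(2 + v\right) + 2\right) = M \left(\left(2 + v\right) \left(M + v\right) + 2\right) = M \left(2 + \left(2 + v\right) \left(M + v\right)\right)$)
$\left(\left(387 - 170\right) + g{\left(b,-7 \right)}\right)^{2} = \left(\left(387 - 170\right) + 15 \left(2 + \left(-7\right)^{2} + 2 \cdot 15 + 2 \left(-7\right) + 15 \left(-7\right)\right)\right)^{2} = \left(217 + 15 \left(2 + 49 + 30 - 14 - 105\right)\right)^{2} = \left(217 + 15 \left(-38\right)\right)^{2} = \left(217 - 570\right)^{2} = \left(-353\right)^{2} = 124609$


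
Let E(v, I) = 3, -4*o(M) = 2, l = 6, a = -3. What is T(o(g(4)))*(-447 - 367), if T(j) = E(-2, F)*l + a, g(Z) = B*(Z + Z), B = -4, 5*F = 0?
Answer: -12210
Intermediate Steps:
F = 0 (F = (⅕)*0 = 0)
g(Z) = -8*Z (g(Z) = -4*(Z + Z) = -8*Z)
o(M) = -½ (o(M) = -¼*2 = -½)
T(j) = 15 (T(j) = 3*6 - 3 = 18 - 3 = 15)
T(o(g(4)))*(-447 - 367) = 15*(-447 - 367) = 15*(-814) = -12210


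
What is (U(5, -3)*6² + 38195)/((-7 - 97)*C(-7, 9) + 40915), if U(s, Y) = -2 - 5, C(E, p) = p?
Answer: 37943/39979 ≈ 0.94907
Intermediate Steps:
U(s, Y) = -7
(U(5, -3)*6² + 38195)/((-7 - 97)*C(-7, 9) + 40915) = (-7*6² + 38195)/((-7 - 97)*9 + 40915) = (-7*36 + 38195)/(-104*9 + 40915) = (-252 + 38195)/(-936 + 40915) = 37943/39979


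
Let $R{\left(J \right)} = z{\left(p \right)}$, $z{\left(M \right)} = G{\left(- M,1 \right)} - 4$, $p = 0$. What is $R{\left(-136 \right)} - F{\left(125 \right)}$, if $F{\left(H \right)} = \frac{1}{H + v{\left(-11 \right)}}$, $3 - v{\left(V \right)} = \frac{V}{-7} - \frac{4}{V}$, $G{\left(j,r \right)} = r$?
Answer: $- \frac{29198}{9707} \approx -3.0079$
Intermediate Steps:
$z{\left(M \right)} = -3$ ($z{\left(M \right)} = 1 - 4 = -3$)
$R{\left(J \right)} = -3$
$v{\left(V \right)} = 3 + \frac{4}{V} + \frac{V}{7}$ ($v{\left(V \right)} = 3 - \left(\frac{V}{-7} - \frac{4}{V}\right) = 3 - \left(V \left(- \frac{1}{7}\right) - \frac{4}{V}\right) = 3 - \left(- \frac{V}{7} - \frac{4}{V}\right) = 3 - \left(- \frac{4}{V} - \frac{V}{7}\right) = 3 + \left(\frac{4}{V} + \frac{V}{7}\right) = 3 + \frac{4}{V} + \frac{V}{7}$)
$F{\left(H \right)} = \frac{1}{\frac{82}{77} + H}$ ($F{\left(H \right)} = \frac{1}{H + \left(3 + \frac{4}{-11} + \frac{1}{7} \left(-11\right)\right)} = \frac{1}{H + \left(3 + 4 \left(- \frac{1}{11}\right) - \frac{11}{7}\right)} = \frac{1}{H - - \frac{82}{77}} = \frac{1}{H + \frac{82}{77}} = \frac{1}{\frac{82}{77} + H}$)
$R{\left(-136 \right)} - F{\left(125 \right)} = -3 - \frac{77}{82 + 77 \cdot 125} = -3 - \frac{77}{82 + 9625} = -3 - \frac{77}{9707} = - \frac{29198}{9707}$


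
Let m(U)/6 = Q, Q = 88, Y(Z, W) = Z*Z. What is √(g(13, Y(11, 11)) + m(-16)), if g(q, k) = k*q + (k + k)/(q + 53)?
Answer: √18942/3 ≈ 45.877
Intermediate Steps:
Y(Z, W) = Z²
m(U) = 528 (m(U) = 6*88 = 528)
g(q, k) = k*q + 2*k/(53 + q) (g(q, k) = k*q + (2*k)/(53 + q) = k*q + 2*k/(53 + q))
√(g(13, Y(11, 11)) + m(-16)) = √(11²*(2 + 13² + 53*13)/(53 + 13) + 528) = √(121*(2 + 169 + 689)/66 + 528) = √(121*(1/66)*860 + 528) = √(4730/3 + 528) = √(6314/3) = √18942/3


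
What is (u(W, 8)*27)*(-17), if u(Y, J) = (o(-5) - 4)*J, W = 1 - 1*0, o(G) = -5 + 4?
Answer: 18360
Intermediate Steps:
o(G) = -1
W = 1 (W = 1 + 0 = 1)
u(Y, J) = -5*J (u(Y, J) = (-1 - 4)*J = -5*J)
(u(W, 8)*27)*(-17) = (-5*8*27)*(-17) = -40*27*(-17) = -1080*(-17) = 18360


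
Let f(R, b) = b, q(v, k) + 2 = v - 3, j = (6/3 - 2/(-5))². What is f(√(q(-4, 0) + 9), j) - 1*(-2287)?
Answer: 57319/25 ≈ 2292.8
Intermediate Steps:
j = 144/25 (j = (6*(⅓) - 2*(-⅕))² = (2 + ⅖)² = (12/5)² = 144/25 ≈ 5.7600)
q(v, k) = -5 + v (q(v, k) = -2 + (v - 3) = -2 + (-3 + v) = -5 + v)
f(√(q(-4, 0) + 9), j) - 1*(-2287) = 144/25 - 1*(-2287) = 144/25 + 2287 = 57319/25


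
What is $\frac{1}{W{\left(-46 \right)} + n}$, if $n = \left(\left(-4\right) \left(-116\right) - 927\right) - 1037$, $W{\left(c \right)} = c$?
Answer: $- \frac{1}{1546} \approx -0.00064683$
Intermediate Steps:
$n = -1500$ ($n = \left(464 - 927\right) - 1037 = -463 - 1037 = -1500$)
$\frac{1}{W{\left(-46 \right)} + n} = \frac{1}{-46 - 1500} = \frac{1}{-1546} = - \frac{1}{1546}$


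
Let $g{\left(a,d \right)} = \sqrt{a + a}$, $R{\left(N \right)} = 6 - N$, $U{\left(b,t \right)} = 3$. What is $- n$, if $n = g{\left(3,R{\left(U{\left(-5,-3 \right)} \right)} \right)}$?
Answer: $- \sqrt{6} \approx -2.4495$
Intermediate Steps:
$g{\left(a,d \right)} = \sqrt{2} \sqrt{a}$ ($g{\left(a,d \right)} = \sqrt{2 a} = \sqrt{2} \sqrt{a}$)
$n = \sqrt{6}$ ($n = \sqrt{2} \sqrt{3} = \sqrt{6} \approx 2.4495$)
$- n = - \sqrt{6}$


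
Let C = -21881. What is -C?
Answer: 21881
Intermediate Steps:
-C = -1*(-21881) = 21881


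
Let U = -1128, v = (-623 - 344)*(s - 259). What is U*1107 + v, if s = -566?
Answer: -450921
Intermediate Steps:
v = 797775 (v = (-623 - 344)*(-566 - 259) = -967*(-825) = 797775)
U*1107 + v = -1128*1107 + 797775 = -1248696 + 797775 = -450921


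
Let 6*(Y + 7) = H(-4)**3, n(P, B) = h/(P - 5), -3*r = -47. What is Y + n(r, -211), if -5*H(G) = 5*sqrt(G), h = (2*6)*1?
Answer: -47/8 + 4*I/3 ≈ -5.875 + 1.3333*I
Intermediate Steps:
h = 12 (h = 12*1 = 12)
r = 47/3 (r = -1/3*(-47) = 47/3 ≈ 15.667)
n(P, B) = 12/(-5 + P) (n(P, B) = 12/(P - 5) = 12/(-5 + P))
H(G) = -sqrt(G)
Y = -7 + 4*I/3 (Y = -7 + (-sqrt(-4))**3/6 = -7 + (-2*I)**3/6 = -7 + (8*I)/6 = -7 + 4*I/3 ≈ -7.0 + 1.3333*I)
Y + n(r, -211) = (-7 + 4*I/3) + 12/(-5 + 47/3) = (-7 + 4*I/3) + 12/(32/3) = (-7 + 4*I/3) + 12*(3/32) = (-7 + 4*I/3) + 9/8 = -47/8 + 4*I/3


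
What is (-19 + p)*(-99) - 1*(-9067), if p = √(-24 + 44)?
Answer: 10948 - 198*√5 ≈ 10505.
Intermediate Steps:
p = 2*√5 (p = √20 = 2*√5 ≈ 4.4721)
(-19 + p)*(-99) - 1*(-9067) = (-19 + 2*√5)*(-99) - 1*(-9067) = (1881 - 198*√5) + 9067 = 10948 - 198*√5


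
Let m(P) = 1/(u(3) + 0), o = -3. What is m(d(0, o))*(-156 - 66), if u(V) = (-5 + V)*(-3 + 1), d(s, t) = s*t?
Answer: -111/2 ≈ -55.500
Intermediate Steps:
u(V) = 10 - 2*V (u(V) = (-5 + V)*(-2) = 10 - 2*V)
m(P) = 1/4 (m(P) = 1/((10 - 2*3) + 0) = 1/((10 - 6) + 0) = 1/(4 + 0) = 1/4)
m(d(0, o))*(-156 - 66) = (-156 - 66)/4 = (1/4)*(-222) = -111/2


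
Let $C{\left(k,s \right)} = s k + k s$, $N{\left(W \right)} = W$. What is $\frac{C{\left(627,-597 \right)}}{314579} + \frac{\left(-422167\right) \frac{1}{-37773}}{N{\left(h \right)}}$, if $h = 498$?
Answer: $- \frac{13949790107959}{5917531098366} \approx -2.3574$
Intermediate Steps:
$C{\left(k,s \right)} = 2 k s$ ($C{\left(k,s \right)} = k s + k s = 2 k s$)
$\frac{C{\left(627,-597 \right)}}{314579} + \frac{\left(-422167\right) \frac{1}{-37773}}{N{\left(h \right)}} = \frac{2 \cdot 627 \left(-597\right)}{314579} + \frac{\left(-422167\right) \frac{1}{-37773}}{498} = \left(-748638\right) \frac{1}{314579} + \left(-422167\right) \left(- \frac{1}{37773}\right) \frac{1}{498} = - \frac{748638}{314579} + \frac{422167}{37773} \cdot \frac{1}{498} = - \frac{748638}{314579} + \frac{422167}{18810954} = - \frac{13949790107959}{5917531098366}$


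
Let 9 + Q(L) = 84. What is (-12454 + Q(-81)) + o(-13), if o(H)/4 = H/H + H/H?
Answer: -12371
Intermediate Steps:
Q(L) = 75 (Q(L) = -9 + 84 = 75)
o(H) = 8 (o(H) = 4*(H/H + H/H) = 4*(1 + 1) = 4*2 = 8)
(-12454 + Q(-81)) + o(-13) = (-12454 + 75) + 8 = -12379 + 8 = -12371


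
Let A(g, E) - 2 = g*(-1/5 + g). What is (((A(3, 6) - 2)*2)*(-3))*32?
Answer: -8064/5 ≈ -1612.8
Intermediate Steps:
A(g, E) = 2 + g*(-⅕ + g) (A(g, E) = 2 + g*(-1/5 + g) = 2 + g*(-1*⅕ + g) = 2 + g*(-⅕ + g))
(((A(3, 6) - 2)*2)*(-3))*32 = ((((2 + 3² - ⅕*3) - 2)*2)*(-3))*32 = ((((2 + 9 - ⅗) - 2)*2)*(-3))*32 = (((52/5 - 2)*2)*(-3))*32 = (((42/5)*2)*(-3))*32 = ((84/5)*(-3))*32 = -252/5*32 = -8064/5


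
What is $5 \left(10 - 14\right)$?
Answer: $-20$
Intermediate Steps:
$5 \left(10 - 14\right) = 5 \left(-4\right) = -20$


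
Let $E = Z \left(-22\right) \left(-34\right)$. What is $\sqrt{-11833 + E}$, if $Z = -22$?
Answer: $i \sqrt{28289} \approx 168.19 i$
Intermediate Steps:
$E = -16456$ ($E = \left(-22\right) \left(-22\right) \left(-34\right) = 484 \left(-34\right) = -16456$)
$\sqrt{-11833 + E} = \sqrt{-11833 - 16456} = \sqrt{-28289} = i \sqrt{28289}$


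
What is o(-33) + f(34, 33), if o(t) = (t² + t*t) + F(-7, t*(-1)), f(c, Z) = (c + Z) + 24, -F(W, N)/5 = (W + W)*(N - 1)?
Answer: 4509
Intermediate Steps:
F(W, N) = -10*W*(-1 + N) (F(W, N) = -5*(W + W)*(N - 1) = -5*2*W*(-1 + N) = -10*W*(-1 + N))
f(c, Z) = 24 + Z + c (f(c, Z) = (Z + c) + 24 = 24 + Z + c)
o(t) = -70 - 70*t + 2*t² (o(t) = (t² + t*t) + 10*(-7)*(1 - t*(-1)) = (t² + t²) + 10*(-7)*(1 - (-1)*t) = 2*t² + 10*(-7)*(1 + t) = 2*t² + (-70 - 70*t) = -70 - 70*t + 2*t²)
o(-33) + f(34, 33) = (-70 - 70*(-33) + 2*(-33)²) + (24 + 33 + 34) = (-70 + 2310 + 2*1089) + 91 = (-70 + 2310 + 2178) + 91 = 4418 + 91 = 4509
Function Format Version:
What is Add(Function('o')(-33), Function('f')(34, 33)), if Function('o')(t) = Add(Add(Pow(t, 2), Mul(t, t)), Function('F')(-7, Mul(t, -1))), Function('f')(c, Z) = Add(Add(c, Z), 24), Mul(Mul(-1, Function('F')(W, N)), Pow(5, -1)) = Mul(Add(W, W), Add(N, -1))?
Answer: 4509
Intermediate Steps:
Function('F')(W, N) = Mul(-10, W, Add(-1, N)) (Function('F')(W, N) = Mul(-5, Mul(Add(W, W), Add(N, -1))) = Mul(-5, Mul(Mul(2, W), Add(-1, N))) = Mul(-5, Mul(2, W, Add(-1, N))) = Mul(-10, W, Add(-1, N)))
Function('f')(c, Z) = Add(24, Z, c) (Function('f')(c, Z) = Add(Add(Z, c), 24) = Add(24, Z, c))
Function('o')(t) = Add(-70, Mul(-70, t), Mul(2, Pow(t, 2))) (Function('o')(t) = Add(Add(Pow(t, 2), Mul(t, t)), Mul(10, -7, Add(1, Mul(-1, Mul(t, -1))))) = Add(Add(Pow(t, 2), Pow(t, 2)), Mul(10, -7, Add(1, Mul(-1, Mul(-1, t))))) = Add(Mul(2, Pow(t, 2)), Mul(10, -7, Add(1, t))) = Add(Mul(2, Pow(t, 2)), Add(-70, Mul(-70, t))) = Add(-70, Mul(-70, t), Mul(2, Pow(t, 2))))
Add(Function('o')(-33), Function('f')(34, 33)) = Add(Add(-70, Mul(-70, -33), Mul(2, Pow(-33, 2))), Add(24, 33, 34)) = Add(Add(-70, 2310, Mul(2, 1089)), 91) = Add(Add(-70, 2310, 2178), 91) = Add(4418, 91) = 4509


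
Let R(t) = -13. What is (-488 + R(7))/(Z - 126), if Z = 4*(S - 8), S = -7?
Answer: 167/62 ≈ 2.6936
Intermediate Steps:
Z = -60 (Z = 4*(-7 - 8) = 4*(-15) = -60)
(-488 + R(7))/(Z - 126) = (-488 - 13)/(-60 - 126) = -501/(-186) = -501*(-1/186) = 167/62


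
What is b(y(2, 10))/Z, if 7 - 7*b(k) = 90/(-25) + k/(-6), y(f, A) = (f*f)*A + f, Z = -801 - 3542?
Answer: -88/152005 ≈ -0.00057893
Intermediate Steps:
Z = -4343
y(f, A) = f + A*f**2 (y(f, A) = f**2*A + f = A*f**2 + f = f + A*f**2)
b(k) = 53/35 + k/42 (b(k) = 1 - (90/(-25) + k/(-6))/7 = 1 - (90*(-1/25) + k*(-1/6))/7 = 1 - (-18/5 - k/6)/7 = 1 + (18/35 + k/42) = 53/35 + k/42)
b(y(2, 10))/Z = (53/35 + (2*(1 + 10*2))/42)/(-4343) = (53/35 + (2*(1 + 20))/42)*(-1/4343) = (53/35 + (2*21)/42)*(-1/4343) = (53/35 + (1/42)*42)*(-1/4343) = (53/35 + 1)*(-1/4343) = (88/35)*(-1/4343) = -88/152005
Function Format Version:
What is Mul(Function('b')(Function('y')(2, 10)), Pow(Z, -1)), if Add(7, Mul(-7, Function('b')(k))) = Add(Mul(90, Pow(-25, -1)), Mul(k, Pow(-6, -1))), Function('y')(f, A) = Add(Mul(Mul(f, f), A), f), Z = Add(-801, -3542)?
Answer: Rational(-88, 152005) ≈ -0.00057893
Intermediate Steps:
Z = -4343
Function('y')(f, A) = Add(f, Mul(A, Pow(f, 2))) (Function('y')(f, A) = Add(Mul(Pow(f, 2), A), f) = Add(Mul(A, Pow(f, 2)), f) = Add(f, Mul(A, Pow(f, 2))))
Function('b')(k) = Add(Rational(53, 35), Mul(Rational(1, 42), k)) (Function('b')(k) = Add(1, Mul(Rational(-1, 7), Add(Mul(90, Pow(-25, -1)), Mul(k, Pow(-6, -1))))) = Add(1, Mul(Rational(-1, 7), Add(Mul(90, Rational(-1, 25)), Mul(k, Rational(-1, 6))))) = Add(1, Mul(Rational(-1, 7), Add(Rational(-18, 5), Mul(Rational(-1, 6), k)))) = Add(1, Add(Rational(18, 35), Mul(Rational(1, 42), k))) = Add(Rational(53, 35), Mul(Rational(1, 42), k)))
Mul(Function('b')(Function('y')(2, 10)), Pow(Z, -1)) = Mul(Add(Rational(53, 35), Mul(Rational(1, 42), Mul(2, Add(1, Mul(10, 2))))), Pow(-4343, -1)) = Mul(Add(Rational(53, 35), Mul(Rational(1, 42), Mul(2, Add(1, 20)))), Rational(-1, 4343)) = Mul(Add(Rational(53, 35), Mul(Rational(1, 42), Mul(2, 21))), Rational(-1, 4343)) = Mul(Add(Rational(53, 35), Mul(Rational(1, 42), 42)), Rational(-1, 4343)) = Mul(Add(Rational(53, 35), 1), Rational(-1, 4343)) = Mul(Rational(88, 35), Rational(-1, 4343)) = Rational(-88, 152005)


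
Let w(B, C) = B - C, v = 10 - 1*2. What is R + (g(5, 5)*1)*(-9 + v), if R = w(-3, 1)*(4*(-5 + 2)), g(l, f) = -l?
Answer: 53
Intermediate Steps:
v = 8 (v = 10 - 2 = 8)
R = 48 (R = (-3 - 1*1)*(4*(-5 + 2)) = (-3 - 1)*(4*(-3)) = -4*(-12) = 48)
R + (g(5, 5)*1)*(-9 + v) = 48 + (-1*5*1)*(-9 + 8) = 48 - 5*1*(-1) = 48 - 5*(-1) = 48 + 5 = 53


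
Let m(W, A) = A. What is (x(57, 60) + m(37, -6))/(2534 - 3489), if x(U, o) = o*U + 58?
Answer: -3472/955 ≈ -3.6356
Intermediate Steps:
x(U, o) = 58 + U*o (x(U, o) = U*o + 58 = 58 + U*o)
(x(57, 60) + m(37, -6))/(2534 - 3489) = ((58 + 57*60) - 6)/(2534 - 3489) = ((58 + 3420) - 6)/(-955) = (3478 - 6)*(-1/955) = 3472*(-1/955) = -3472/955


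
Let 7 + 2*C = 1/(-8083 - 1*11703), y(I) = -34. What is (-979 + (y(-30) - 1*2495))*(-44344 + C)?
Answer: 1539064200667/9893 ≈ 1.5557e+8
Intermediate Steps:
C = -138503/39572 (C = -7/2 + 1/(2*(-8083 - 1*11703)) = -7/2 + 1/(2*(-8083 - 11703)) = -7/2 + (½)/(-19786) = -7/2 + (½)*(-1/19786) = -7/2 - 1/39572 = -138503/39572 ≈ -3.5000)
(-979 + (y(-30) - 1*2495))*(-44344 + C) = (-979 + (-34 - 1*2495))*(-44344 - 138503/39572) = (-979 + (-34 - 2495))*(-1754919271/39572) = (-979 - 2529)*(-1754919271/39572) = -3508*(-1754919271/39572) = 1539064200667/9893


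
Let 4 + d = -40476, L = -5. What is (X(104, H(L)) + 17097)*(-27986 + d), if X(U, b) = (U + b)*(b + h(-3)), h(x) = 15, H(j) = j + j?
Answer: -1202742222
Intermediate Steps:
H(j) = 2*j
d = -40480 (d = -4 - 40476 = -40480)
X(U, b) = (15 + b)*(U + b) (X(U, b) = (U + b)*(b + 15) = (U + b)*(15 + b) = (15 + b)*(U + b))
(X(104, H(L)) + 17097)*(-27986 + d) = (((2*(-5))² + 15*104 + 15*(2*(-5)) + 104*(2*(-5))) + 17097)*(-27986 - 40480) = (((-10)² + 1560 + 15*(-10) + 104*(-10)) + 17097)*(-68466) = ((100 + 1560 - 150 - 1040) + 17097)*(-68466) = (470 + 17097)*(-68466) = 17567*(-68466) = -1202742222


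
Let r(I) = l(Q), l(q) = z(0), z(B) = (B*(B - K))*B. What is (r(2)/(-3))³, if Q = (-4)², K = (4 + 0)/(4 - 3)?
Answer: 0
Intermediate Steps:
K = 4 (K = 4/1 = 4*1 = 4)
z(B) = B²*(-4 + B) (z(B) = (B*(B - 1*4))*B = (B*(B - 4))*B = (B*(-4 + B))*B = B²*(-4 + B))
Q = 16
l(q) = 0 (l(q) = 0²*(-4 + 0) = 0*(-4) = 0)
r(I) = 0
(r(2)/(-3))³ = (0/(-3))³ = (0*(-⅓))³ = 0³ = 0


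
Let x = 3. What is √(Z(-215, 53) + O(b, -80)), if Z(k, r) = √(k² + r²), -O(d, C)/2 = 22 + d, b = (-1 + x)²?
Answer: √(-52 + √49034) ≈ 13.017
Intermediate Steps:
b = 4 (b = (-1 + 3)² = 2² = 4)
O(d, C) = -44 - 2*d (O(d, C) = -2*(22 + d) = -44 - 2*d)
√(Z(-215, 53) + O(b, -80)) = √(√((-215)² + 53²) + (-44 - 2*4)) = √(√(46225 + 2809) + (-44 - 8)) = √(√49034 - 52) = √(-52 + √49034)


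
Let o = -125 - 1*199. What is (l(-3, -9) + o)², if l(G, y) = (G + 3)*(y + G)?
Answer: 104976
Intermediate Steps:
l(G, y) = (3 + G)*(G + y)
o = -324 (o = -125 - 199 = -324)
(l(-3, -9) + o)² = (((-3)² + 3*(-3) + 3*(-9) - 3*(-9)) - 324)² = ((9 - 9 - 27 + 27) - 324)² = (0 - 324)² = (-324)² = 104976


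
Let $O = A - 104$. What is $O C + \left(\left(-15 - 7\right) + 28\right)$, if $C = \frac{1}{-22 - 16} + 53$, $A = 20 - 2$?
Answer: $- \frac{86445}{19} \approx -4549.7$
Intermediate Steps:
$A = 18$
$C = \frac{2013}{38}$ ($C = \frac{1}{-38} + 53 = - \frac{1}{38} + 53 = \frac{2013}{38} \approx 52.974$)
$O = -86$ ($O = 18 - 104 = -86$)
$O C + \left(\left(-15 - 7\right) + 28\right) = \left(-86\right) \frac{2013}{38} + \left(\left(-15 - 7\right) + 28\right) = - \frac{86559}{19} + \left(-22 + 28\right) = - \frac{86559}{19} + 6 = - \frac{86445}{19}$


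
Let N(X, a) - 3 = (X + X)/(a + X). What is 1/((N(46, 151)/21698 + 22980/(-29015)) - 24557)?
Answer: -24804958318/609155003081253 ≈ -4.0720e-5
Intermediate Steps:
N(X, a) = 3 + 2*X/(X + a) (N(X, a) = 3 + (X + X)/(a + X) = 3 + (2*X)/(X + a) = 3 + 2*X/(X + a))
1/((N(46, 151)/21698 + 22980/(-29015)) - 24557) = 1/((((3*151 + 5*46)/(46 + 151))/21698 + 22980/(-29015)) - 24557) = 1/((((453 + 230)/197)*(1/21698) + 22980*(-1/29015)) - 24557) = 1/((((1/197)*683)*(1/21698) - 4596/5803) - 24557) = 1/(((683/197)*(1/21698) - 4596/5803) - 24557) = 1/((683/4274506 - 4596/5803) - 24557) = 1/(-19641666127/24804958318 - 24557) = 1/(-609155003081253/24804958318) = -24804958318/609155003081253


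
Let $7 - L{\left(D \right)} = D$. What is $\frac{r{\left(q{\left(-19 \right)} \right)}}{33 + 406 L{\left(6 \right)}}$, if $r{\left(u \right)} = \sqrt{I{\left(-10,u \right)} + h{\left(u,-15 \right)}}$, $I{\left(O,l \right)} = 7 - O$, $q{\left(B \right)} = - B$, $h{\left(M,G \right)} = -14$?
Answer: $\frac{\sqrt{3}}{439} \approx 0.0039454$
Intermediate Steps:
$L{\left(D \right)} = 7 - D$
$r{\left(u \right)} = \sqrt{3}$ ($r{\left(u \right)} = \sqrt{\left(7 - -10\right) - 14} = \sqrt{\left(7 + 10\right) - 14} = \sqrt{17 - 14} = \sqrt{3}$)
$\frac{r{\left(q{\left(-19 \right)} \right)}}{33 + 406 L{\left(6 \right)}} = \frac{\sqrt{3}}{33 + 406 \left(7 - 6\right)} = \frac{\sqrt{3}}{33 + 406 \cdot 1} = \frac{\sqrt{3}}{33 + 406} = \frac{\sqrt{3}}{439}$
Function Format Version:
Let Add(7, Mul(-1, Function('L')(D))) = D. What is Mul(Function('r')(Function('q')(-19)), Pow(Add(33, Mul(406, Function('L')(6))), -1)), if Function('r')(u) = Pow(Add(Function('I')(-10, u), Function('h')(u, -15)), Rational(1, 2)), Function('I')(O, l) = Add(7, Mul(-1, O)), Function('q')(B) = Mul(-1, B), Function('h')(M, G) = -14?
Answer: Mul(Rational(1, 439), Pow(3, Rational(1, 2))) ≈ 0.0039454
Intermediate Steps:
Function('L')(D) = Add(7, Mul(-1, D))
Function('r')(u) = Pow(3, Rational(1, 2)) (Function('r')(u) = Pow(Add(Add(7, Mul(-1, -10)), -14), Rational(1, 2)) = Pow(Add(Add(7, 10), -14), Rational(1, 2)) = Pow(Add(17, -14), Rational(1, 2)) = Pow(3, Rational(1, 2)))
Mul(Function('r')(Function('q')(-19)), Pow(Add(33, Mul(406, Function('L')(6))), -1)) = Mul(Pow(3, Rational(1, 2)), Pow(Add(33, Mul(406, Add(7, Mul(-1, 6)))), -1)) = Mul(Pow(3, Rational(1, 2)), Pow(Add(33, Mul(406, Add(7, -6))), -1)) = Mul(Pow(3, Rational(1, 2)), Pow(Add(33, Mul(406, 1)), -1)) = Mul(Pow(3, Rational(1, 2)), Pow(Add(33, 406), -1)) = Mul(Pow(3, Rational(1, 2)), Pow(439, -1)) = Mul(Pow(3, Rational(1, 2)), Rational(1, 439)) = Mul(Rational(1, 439), Pow(3, Rational(1, 2)))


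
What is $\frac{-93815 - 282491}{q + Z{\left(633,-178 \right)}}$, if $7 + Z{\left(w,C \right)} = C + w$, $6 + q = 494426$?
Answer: $- \frac{188153}{247434} \approx -0.76042$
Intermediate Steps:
$q = 494420$ ($q = -6 + 494426 = 494420$)
$Z{\left(w,C \right)} = -7 + C + w$ ($Z{\left(w,C \right)} = -7 + \left(C + w\right) = -7 + C + w$)
$\frac{-93815 - 282491}{q + Z{\left(633,-178 \right)}} = \frac{-93815 - 282491}{494420 - -448} = \frac{-93815 - 282491}{494420 + 448} = \frac{-93815 - 282491}{494868} = \left(-93815 - 282491\right) \frac{1}{494868} = \left(-376306\right) \frac{1}{494868} = - \frac{188153}{247434}$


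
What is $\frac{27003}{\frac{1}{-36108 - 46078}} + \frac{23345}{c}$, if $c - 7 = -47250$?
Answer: $- \frac{14977843501277}{6749} \approx -2.2193 \cdot 10^{9}$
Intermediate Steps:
$c = -47243$ ($c = 7 - 47250 = -47243$)
$\frac{27003}{\frac{1}{-36108 - 46078}} + \frac{23345}{c} = \frac{27003}{\frac{1}{-36108 - 46078}} + \frac{23345}{-47243} = \frac{27003}{\frac{1}{-82186}} + 23345 \left(- \frac{1}{47243}\right) = \frac{27003}{- \frac{1}{82186}} - \frac{3335}{6749} = 27003 \left(-82186\right) - \frac{3335}{6749} = -2219268558 - \frac{3335}{6749} = - \frac{14977843501277}{6749}$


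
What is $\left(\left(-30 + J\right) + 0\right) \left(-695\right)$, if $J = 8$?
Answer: $15290$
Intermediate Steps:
$\left(\left(-30 + J\right) + 0\right) \left(-695\right) = \left(\left(-30 + 8\right) + 0\right) \left(-695\right) = \left(-22 + 0\right) \left(-695\right) = \left(-22\right) \left(-695\right) = 15290$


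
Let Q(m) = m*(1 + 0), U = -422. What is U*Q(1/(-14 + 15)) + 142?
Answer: -280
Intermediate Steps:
Q(m) = m (Q(m) = m*1 = m)
U*Q(1/(-14 + 15)) + 142 = -422/(-14 + 15) + 142 = -422/1 + 142 = -422*1 + 142 = -422 + 142 = -280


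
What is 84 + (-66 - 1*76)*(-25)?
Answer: 3634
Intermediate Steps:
84 + (-66 - 1*76)*(-25) = 84 + (-66 - 76)*(-25) = 84 - 142*(-25) = 84 + 3550 = 3634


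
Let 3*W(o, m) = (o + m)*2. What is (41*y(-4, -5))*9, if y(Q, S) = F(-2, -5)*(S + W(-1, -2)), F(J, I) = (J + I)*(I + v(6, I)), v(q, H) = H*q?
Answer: -632835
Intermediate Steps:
W(o, m) = 2*m/3 + 2*o/3 (W(o, m) = ((o + m)*2)/3 = ((m + o)*2)/3 = (2*m + 2*o)/3 = 2*m/3 + 2*o/3)
F(J, I) = 7*I*(I + J) (F(J, I) = (J + I)*(I + I*6) = (I + J)*(I + 6*I) = (I + J)*(7*I) = 7*I*(I + J))
y(Q, S) = -490 + 245*S (y(Q, S) = (7*(-5)*(-5 - 2))*(S + ((⅔)*(-2) + (⅔)*(-1))) = (7*(-5)*(-7))*(S + (-4/3 - ⅔)) = 245*(S - 2) = 245*(-2 + S) = -490 + 245*S)
(41*y(-4, -5))*9 = (41*(-490 + 245*(-5)))*9 = (41*(-490 - 1225))*9 = (41*(-1715))*9 = -70315*9 = -632835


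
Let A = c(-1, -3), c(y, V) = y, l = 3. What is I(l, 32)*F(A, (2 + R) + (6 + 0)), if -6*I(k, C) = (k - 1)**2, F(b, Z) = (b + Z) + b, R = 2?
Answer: -16/3 ≈ -5.3333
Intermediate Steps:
A = -1
F(b, Z) = Z + 2*b (F(b, Z) = (Z + b) + b = Z + 2*b)
I(k, C) = -(-1 + k)**2/6 (I(k, C) = -(k - 1)**2/6 = -(-1 + k)**2/6)
I(l, 32)*F(A, (2 + R) + (6 + 0)) = (-(-1 + 3)**2/6)*(((2 + 2) + (6 + 0)) + 2*(-1)) = (-1/6*2**2)*((4 + 6) - 2) = (-1/6*4)*(10 - 2) = -2/3*8 = -16/3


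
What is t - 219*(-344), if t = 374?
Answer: 75710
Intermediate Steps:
t - 219*(-344) = 374 - 219*(-344) = 374 + 75336 = 75710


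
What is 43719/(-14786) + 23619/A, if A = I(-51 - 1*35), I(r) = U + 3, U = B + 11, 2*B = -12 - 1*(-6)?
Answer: 348749625/162646 ≈ 2144.2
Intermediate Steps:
B = -3 (B = (-12 - 1*(-6))/2 = (-12 + 6)/2 = (1/2)*(-6) = -3)
U = 8 (U = -3 + 11 = 8)
I(r) = 11 (I(r) = 8 + 3 = 11)
A = 11
43719/(-14786) + 23619/A = 43719/(-14786) + 23619/11 = 43719*(-1/14786) + 23619*(1/11) = -43719/14786 + 23619/11 = 348749625/162646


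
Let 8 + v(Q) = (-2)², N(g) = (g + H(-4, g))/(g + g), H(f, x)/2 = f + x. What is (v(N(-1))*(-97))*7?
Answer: 2716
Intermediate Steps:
H(f, x) = 2*f + 2*x (H(f, x) = 2*(f + x) = 2*f + 2*x)
N(g) = (-8 + 3*g)/(2*g) (N(g) = (g + (2*(-4) + 2*g))/(g + g) = (g + (-8 + 2*g))/((2*g)) = (-8 + 3*g)*(1/(2*g)) = (-8 + 3*g)/(2*g))
v(Q) = -4 (v(Q) = -8 + (-2)² = -8 + 4 = -4)
(v(N(-1))*(-97))*7 = -4*(-97)*7 = 388*7 = 2716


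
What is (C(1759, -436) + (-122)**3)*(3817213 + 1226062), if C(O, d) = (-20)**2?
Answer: -9155803512200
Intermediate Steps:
C(O, d) = 400
(C(1759, -436) + (-122)**3)*(3817213 + 1226062) = (400 + (-122)**3)*(3817213 + 1226062) = (400 - 1815848)*5043275 = -1815448*5043275 = -9155803512200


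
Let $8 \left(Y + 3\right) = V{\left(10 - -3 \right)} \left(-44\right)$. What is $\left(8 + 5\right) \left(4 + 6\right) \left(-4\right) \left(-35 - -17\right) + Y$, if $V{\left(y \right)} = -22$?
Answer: $9478$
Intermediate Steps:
$Y = 118$ ($Y = -3 + \frac{\left(-22\right) \left(-44\right)}{8} = -3 + \frac{1}{8} \cdot 968 = -3 + 121 = 118$)
$\left(8 + 5\right) \left(4 + 6\right) \left(-4\right) \left(-35 - -17\right) + Y = \left(8 + 5\right) \left(4 + 6\right) \left(-4\right) \left(-35 - -17\right) + 118 = 13 \cdot 10 \left(-4\right) \left(-35 + 17\right) + 118 = 13 \left(-40\right) \left(-18\right) + 118 = \left(-520\right) \left(-18\right) + 118 = 9360 + 118 = 9478$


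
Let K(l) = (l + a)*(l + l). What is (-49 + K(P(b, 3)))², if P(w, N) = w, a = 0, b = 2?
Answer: 1681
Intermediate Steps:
K(l) = 2*l² (K(l) = (l + 0)*(l + l) = l*(2*l) = 2*l²)
(-49 + K(P(b, 3)))² = (-49 + 2*2²)² = (-49 + 2*4)² = (-49 + 8)² = (-41)² = 1681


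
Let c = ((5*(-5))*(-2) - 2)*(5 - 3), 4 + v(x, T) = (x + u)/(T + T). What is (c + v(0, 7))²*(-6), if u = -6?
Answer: -2465286/49 ≈ -50312.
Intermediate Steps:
v(x, T) = -4 + (-6 + x)/(2*T) (v(x, T) = -4 + (x - 6)/(T + T) = -4 + (-6 + x)/((2*T)) = -4 + (-6 + x)*(1/(2*T)) = -4 + (-6 + x)/(2*T))
c = 96 (c = (-25*(-2) - 2)*2 = (50 - 2)*2 = 48*2 = 96)
(c + v(0, 7))²*(-6) = (96 + (½)*(-6 + 0 - 8*7)/7)²*(-6) = (96 + (½)*(⅐)*(-6 + 0 - 56))²*(-6) = (96 + (½)*(⅐)*(-62))²*(-6) = (96 - 31/7)²*(-6) = (641/7)²*(-6) = (410881/49)*(-6) = -2465286/49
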